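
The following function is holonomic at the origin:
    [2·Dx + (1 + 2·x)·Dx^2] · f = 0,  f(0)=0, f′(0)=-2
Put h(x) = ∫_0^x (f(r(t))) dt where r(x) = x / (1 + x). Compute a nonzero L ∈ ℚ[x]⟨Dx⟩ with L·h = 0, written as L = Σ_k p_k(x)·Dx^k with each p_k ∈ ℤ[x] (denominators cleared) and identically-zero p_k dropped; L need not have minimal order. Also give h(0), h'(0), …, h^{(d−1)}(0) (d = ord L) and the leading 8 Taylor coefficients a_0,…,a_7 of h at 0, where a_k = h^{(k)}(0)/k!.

f: a_k = 0, -2, 2, -8/3, 4, -32/5, 32/3, -128/7, …
f∘r: x↦r, Dx↦Dx/r' in L_f ⇒ L₀.
h=∫h₀ ⇒ L = L₀·Dx.
L = (4 + 6·x)·Dx^2 + (1 + 4·x + 3·x^2)·Dx^3  (order 3).
h: a_k = 0, 0, -1, 4/3, -13/6, 4, -121/15, 52/3, …
ICs: h(0) = 0, h′(0) = 0, h′′(0) = -2.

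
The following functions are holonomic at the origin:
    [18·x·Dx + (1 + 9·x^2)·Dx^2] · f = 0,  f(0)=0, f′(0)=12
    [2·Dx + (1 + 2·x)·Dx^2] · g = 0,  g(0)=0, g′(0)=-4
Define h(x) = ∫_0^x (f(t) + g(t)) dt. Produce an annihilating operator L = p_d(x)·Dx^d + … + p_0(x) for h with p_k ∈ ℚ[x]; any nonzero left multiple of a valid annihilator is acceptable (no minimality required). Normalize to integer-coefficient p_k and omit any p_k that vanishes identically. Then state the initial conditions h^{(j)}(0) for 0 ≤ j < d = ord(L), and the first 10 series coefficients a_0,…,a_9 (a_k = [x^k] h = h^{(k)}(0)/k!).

L = (-18 - 108·x + 486·x^2 + 324·x^3)·Dx^2 + (-13 - 36·x + 135·x^2 + 972·x^3 + 648·x^4)·Dx^3 + (-1 + 7·x + 18·x^2 + 81·x^3 + 243·x^4 + 162·x^5)·Dx^4  (order 4).
h: a_k = 0, 0, 4, 4/3, -31/3, 8/5, 454/15, 64/21, -2251/14, 64/9, …
ICs: h(0) = 0, h′(0) = 0, h′′(0) = 8, h′′′(0) = 8.

f: a_k = 0, 12, 0, -36, 0, 972/5, 0, -8748/7, 0, 8748, …
g: a_k = 0, -4, 4, -16/3, 8, -64/5, 64/3, -256/7, 64, -1024/9, …
Sum ⇒ L₀ = lclm(L_f,L_g) in ℚ(x)⟨Dx⟩.
h=∫h₀ ⇒ L = L₀·Dx.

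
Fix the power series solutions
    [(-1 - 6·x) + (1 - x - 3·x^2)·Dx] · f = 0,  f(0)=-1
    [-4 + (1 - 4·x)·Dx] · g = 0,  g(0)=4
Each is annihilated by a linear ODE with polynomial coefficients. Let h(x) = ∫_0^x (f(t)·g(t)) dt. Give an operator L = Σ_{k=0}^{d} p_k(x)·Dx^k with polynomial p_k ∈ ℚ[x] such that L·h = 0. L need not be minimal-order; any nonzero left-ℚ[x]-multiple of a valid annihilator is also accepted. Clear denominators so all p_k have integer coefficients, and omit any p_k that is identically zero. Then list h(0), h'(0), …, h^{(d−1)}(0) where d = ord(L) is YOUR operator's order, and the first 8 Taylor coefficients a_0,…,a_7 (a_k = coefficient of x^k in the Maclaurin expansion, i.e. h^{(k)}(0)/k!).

f: a_k = -1, -1, -4, -7, -19, -40, -97, -217, …
g: a_k = 4, 16, 64, 256, 1024, 4096, 16384, 65536, …
f·g: L₀ = L_f ⊗_s L_g, ord ≤ 1·1.
∫: right-multiply L₀ by Dx.
L = (-5 + 2·x + 36·x^2)·Dx + (1 - 5·x + x^2 + 12·x^3)·Dx^2  (order 2).
h: a_k = 0, -4, -10, -32, -103, -1724/5, -1176, -28612/7, …
ICs: h(0) = 0, h′(0) = -4.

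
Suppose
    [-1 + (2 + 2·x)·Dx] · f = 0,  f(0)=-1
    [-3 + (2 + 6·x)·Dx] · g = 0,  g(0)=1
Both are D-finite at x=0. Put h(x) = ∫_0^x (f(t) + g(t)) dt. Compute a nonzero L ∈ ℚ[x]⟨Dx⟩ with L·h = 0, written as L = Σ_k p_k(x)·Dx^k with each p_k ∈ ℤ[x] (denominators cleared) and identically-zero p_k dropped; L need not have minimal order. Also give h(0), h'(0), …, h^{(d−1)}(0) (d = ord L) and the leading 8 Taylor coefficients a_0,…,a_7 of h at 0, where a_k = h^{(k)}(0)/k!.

L = -3·Dx + (8 + 12·x)·Dx^2 + (4 + 16·x + 12·x^2)·Dx^3  (order 3).
h: a_k = 0, 0, 1/2, -1/3, 13/32, -5/8, 847/768, -273/128, …
ICs: h(0) = 0, h′(0) = 0, h′′(0) = 1.

f: a_k = -1, -1/2, 1/8, -1/16, 5/128, -7/256, 21/1024, -33/2048, …
g: a_k = 1, 3/2, -9/8, 27/16, -405/128, 1701/256, -15309/1024, 72171/2048, …
h₀=f+g: left-lcm gives L₀, ord ≤ 2.
h=∫h₀ ⇒ L = L₀·Dx.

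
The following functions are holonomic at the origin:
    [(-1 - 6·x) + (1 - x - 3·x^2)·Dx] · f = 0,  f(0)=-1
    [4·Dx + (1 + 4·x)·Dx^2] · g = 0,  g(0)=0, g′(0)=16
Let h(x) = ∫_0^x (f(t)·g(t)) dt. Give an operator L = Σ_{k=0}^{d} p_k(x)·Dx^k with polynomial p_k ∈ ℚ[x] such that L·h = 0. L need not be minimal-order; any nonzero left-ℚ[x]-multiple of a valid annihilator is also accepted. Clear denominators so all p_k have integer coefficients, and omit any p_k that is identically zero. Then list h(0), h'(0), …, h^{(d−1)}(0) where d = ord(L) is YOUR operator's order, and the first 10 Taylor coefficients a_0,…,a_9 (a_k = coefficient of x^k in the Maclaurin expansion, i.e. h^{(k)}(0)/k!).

f: a_k = -1, -1, -4, -7, -19, -40, -97, -217, -508, -1159, …
g: a_k = 0, 16, -32, 256/3, -256, 4096/5, -8192/3, 65536/7, -32768, 1048576/9, …
f·g: L₀ = L_f ⊗_s L_g, ord ≤ 1·2.
h=∫h₀ ⇒ L = L₀·Dx.
L = (10 + 48·x)·Dx + (-2 + 24·x + 60·x^2)·Dx^2 + (-1 - 3·x + 7·x^2 + 12·x^3)·Dx^3  (order 3).
h: a_k = 0, 0, -8, 16/3, -88/3, 112/3, -7384/45, 34592/105, -131378/105, 3116048/945, …
ICs: h(0) = 0, h′(0) = 0, h′′(0) = -16.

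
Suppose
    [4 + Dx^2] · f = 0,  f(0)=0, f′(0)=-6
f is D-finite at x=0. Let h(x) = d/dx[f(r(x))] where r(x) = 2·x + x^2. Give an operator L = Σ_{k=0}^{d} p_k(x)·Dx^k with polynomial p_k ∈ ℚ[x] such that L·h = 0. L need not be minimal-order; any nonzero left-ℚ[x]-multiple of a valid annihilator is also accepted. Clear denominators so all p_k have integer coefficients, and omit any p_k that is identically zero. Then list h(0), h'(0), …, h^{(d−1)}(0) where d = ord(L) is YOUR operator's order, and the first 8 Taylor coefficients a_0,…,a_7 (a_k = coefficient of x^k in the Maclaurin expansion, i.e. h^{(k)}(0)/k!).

L = (19 + 64·x + 96·x^2 + 64·x^3 + 16·x^4) + (-3 - 3·x)·Dx + (1 + 2·x + x^2)·Dx^2  (order 2).
h: a_k = -12, -12, 96, 192, -8, -360, -5696/15, 256/15, …
ICs: h(0) = -12, h′(0) = -12.

f: a_k = 0, -6, 0, 4, 0, -4/5, 0, 8/105, …
f∘r: x↦r, Dx↦Dx/r' in L_f ⇒ L₀.
Differentiate: ansatz ord ≤ ord L₀ ⇒ L.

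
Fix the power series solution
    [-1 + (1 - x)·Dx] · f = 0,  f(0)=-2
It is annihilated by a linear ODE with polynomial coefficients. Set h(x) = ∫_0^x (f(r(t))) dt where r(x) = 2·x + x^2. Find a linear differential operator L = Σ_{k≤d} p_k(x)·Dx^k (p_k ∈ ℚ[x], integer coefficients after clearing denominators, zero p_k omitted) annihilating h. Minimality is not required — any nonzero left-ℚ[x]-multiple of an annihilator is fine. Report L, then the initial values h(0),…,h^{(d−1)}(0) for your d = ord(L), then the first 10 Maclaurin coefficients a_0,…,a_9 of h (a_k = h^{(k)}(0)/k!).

L = (2 + 2·x)·Dx + (-1 + 2·x + x^2)·Dx^2  (order 2).
h: a_k = 0, -2, -2, -10/3, -6, -58/5, -70/3, -338/7, -102, -1970/9, …
ICs: h(0) = 0, h′(0) = -2.

f: a_k = -2, -2, -2, -2, -2, -2, -2, -2, -2, -2, …
Substitute x→r, Dx→(1/r')Dx; clear ⇒ L₀.
h=∫₀ˣh₀: take L = L₀·Dx.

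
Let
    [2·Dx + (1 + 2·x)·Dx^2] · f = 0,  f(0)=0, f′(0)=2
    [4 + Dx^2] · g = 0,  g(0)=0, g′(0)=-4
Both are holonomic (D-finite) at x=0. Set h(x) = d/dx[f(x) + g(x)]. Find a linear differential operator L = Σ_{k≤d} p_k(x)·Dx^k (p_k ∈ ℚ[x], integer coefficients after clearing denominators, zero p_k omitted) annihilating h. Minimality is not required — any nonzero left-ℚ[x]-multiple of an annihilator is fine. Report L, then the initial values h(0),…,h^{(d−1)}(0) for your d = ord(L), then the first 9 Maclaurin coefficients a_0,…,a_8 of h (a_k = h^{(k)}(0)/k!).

f: a_k = 0, 2, -2, 8/3, -4, 32/5, -32/3, 128/7, -32, …
g: a_k = 0, -4, 0, 8/3, 0, -8/15, 0, 16/315, 0, …
Sum ⇒ L₀ = lclm(L_f,L_g) in ℚ(x)⟨Dx⟩.
Differentiate: ansatz ord ≤ ord L₀ ⇒ L.
L = (56 + 32·x + 32·x^2) + (12 + 40·x + 48·x^2 + 32·x^3)·Dx + (14 + 8·x + 8·x^2)·Dx^2 + (3 + 10·x + 12·x^2 + 8·x^3)·Dx^3  (order 3).
h: a_k = -2, -4, 16, -16, 88/3, -64, 5776/45, -256, 161272/315, …
ICs: h(0) = -2, h′(0) = -4, h′′(0) = 32.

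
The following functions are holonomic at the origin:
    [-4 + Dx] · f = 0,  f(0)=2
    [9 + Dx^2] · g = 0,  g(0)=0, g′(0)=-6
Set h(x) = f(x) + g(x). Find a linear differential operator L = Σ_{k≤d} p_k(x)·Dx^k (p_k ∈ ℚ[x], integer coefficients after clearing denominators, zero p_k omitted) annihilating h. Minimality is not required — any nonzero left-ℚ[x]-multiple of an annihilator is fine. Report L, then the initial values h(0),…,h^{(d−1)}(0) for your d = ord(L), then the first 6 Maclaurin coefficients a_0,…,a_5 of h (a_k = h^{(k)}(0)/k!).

f: a_k = 2, 8, 16, 64/3, 64/3, 256/15, …
g: a_k = 0, -6, 0, 9, 0, -81/20, …
Weyl lclm of L_f,L_g ⇒ L₀ (ord ≤ 3).
L = -36 + 9·Dx - 4·Dx^2 + Dx^3  (order 3).
h: a_k = 2, 2, 16, 91/3, 64/3, 781/60, …
ICs: h(0) = 2, h′(0) = 2, h′′(0) = 32.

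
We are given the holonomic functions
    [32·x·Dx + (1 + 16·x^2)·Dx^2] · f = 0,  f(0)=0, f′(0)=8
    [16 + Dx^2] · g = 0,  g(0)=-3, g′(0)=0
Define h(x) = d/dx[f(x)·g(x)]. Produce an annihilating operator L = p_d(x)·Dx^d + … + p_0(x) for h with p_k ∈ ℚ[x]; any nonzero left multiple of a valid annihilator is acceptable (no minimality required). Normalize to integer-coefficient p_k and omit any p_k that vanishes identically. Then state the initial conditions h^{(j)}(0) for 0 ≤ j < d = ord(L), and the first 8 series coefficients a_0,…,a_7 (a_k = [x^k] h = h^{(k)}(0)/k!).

L = (14080 + 602112·x^2 + 15106048·x^4 + 50331648·x^6 + 100663296·x^8 + 268435456·x^10 + 2147483648·x^12) + (8704·x + 581632·x^3 + 9175040·x^5 + 41943040·x^7 + 167772160·x^9 + 536870912·x^11)·Dx + (960 + 43520·x^2 + 1093632·x^4 + 4849664·x^6 + 16777216·x^8 + 67108864·x^10 + 268435456·x^12)·Dx^2 + (544·x + 36352·x^3 + 573440·x^5 + 2621440·x^7 + 10485760·x^9 + 33554432·x^11)·Dx^3 + (5 + 368·x^2 + 9344·x^4 + 106496·x^6 + 655360·x^8 + 3145728·x^10 + 8388608·x^12)·Dx^4  (order 4).
h: a_k = -24, 0, 960, 0, -12544, 0, 2664448/15, 0, …
ICs: h(0) = -24, h′(0) = 0, h′′(0) = 1920, h′′′(0) = 0.

f: a_k = 0, 8, 0, -128/3, 0, 2048/5, 0, -32768/7, …
g: a_k = -3, 0, 24, 0, -32, 0, 256/15, 0, …
f·g: L₀ = L_f ⊗_s L_g, ord ≤ 2·2.
h=h₀': d/dx-closure on L₀ ⇒ L.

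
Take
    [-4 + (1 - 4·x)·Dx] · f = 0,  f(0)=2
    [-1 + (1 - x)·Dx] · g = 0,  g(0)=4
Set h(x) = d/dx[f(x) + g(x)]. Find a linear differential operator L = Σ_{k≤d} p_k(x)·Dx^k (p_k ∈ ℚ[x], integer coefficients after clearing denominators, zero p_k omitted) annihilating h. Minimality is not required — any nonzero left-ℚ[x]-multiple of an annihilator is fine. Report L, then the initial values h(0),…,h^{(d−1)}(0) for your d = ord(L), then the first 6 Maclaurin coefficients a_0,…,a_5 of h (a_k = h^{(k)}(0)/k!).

L = 24 + (-15 + 24·x)·Dx + (1 - 5·x + 4·x^2)·Dx^2  (order 2).
h: a_k = 12, 72, 396, 2064, 10260, 49176, …
ICs: h(0) = 12, h′(0) = 72.

f: a_k = 2, 8, 32, 128, 512, 2048, …
g: a_k = 4, 4, 4, 4, 4, 4, …
h₀=f+g: left-lcm gives L₀, ord ≤ 2.
Derive L from L₀ (diff closure).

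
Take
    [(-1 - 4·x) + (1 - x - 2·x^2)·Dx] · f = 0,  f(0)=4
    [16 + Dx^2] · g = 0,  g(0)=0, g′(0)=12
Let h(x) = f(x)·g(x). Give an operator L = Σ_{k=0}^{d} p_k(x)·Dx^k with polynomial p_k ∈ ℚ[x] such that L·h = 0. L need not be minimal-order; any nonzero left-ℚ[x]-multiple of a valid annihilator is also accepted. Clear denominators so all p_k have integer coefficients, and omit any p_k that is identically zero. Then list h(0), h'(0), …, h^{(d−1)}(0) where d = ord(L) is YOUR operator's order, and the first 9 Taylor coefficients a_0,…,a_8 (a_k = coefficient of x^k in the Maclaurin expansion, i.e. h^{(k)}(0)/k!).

f: a_k = 4, 4, 12, 20, 44, 84, 172, 340, 684, …
g: a_k = 0, 12, 0, -32, 0, 128/5, 0, -1024/105, 0, …
Product ⇒ symmetric product L₀, ord ≤ 2.
L = (-12 + 16·x + 32·x^2) + (2 + 8·x)·Dx + (-1 + x + 2·x^2)·Dx^2  (order 2).
h: a_k = 0, 48, 48, 16, 112, 1232/5, 2352/5, 19408/21, 195824/105, …
ICs: h(0) = 0, h′(0) = 48.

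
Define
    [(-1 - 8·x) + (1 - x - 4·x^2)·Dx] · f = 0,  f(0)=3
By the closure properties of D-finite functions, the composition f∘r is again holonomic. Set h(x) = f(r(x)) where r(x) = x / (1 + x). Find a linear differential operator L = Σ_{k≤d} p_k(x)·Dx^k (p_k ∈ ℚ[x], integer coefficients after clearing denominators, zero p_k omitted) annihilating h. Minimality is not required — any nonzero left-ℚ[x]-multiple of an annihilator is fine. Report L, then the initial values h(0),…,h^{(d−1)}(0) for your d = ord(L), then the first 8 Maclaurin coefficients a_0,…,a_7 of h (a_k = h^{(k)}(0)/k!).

L = (1 + 9·x) + (-1 - 2·x + 3·x^2 + 4·x^3)·Dx  (order 1).
h: a_k = 3, 3, 12, 0, 48, -48, 240, -432, …
ICs: h(0) = 3.

f: a_k = 3, 3, 15, 27, 87, 195, 543, 1323, …
h₀=f(r): pull back L_f along r ⇒ L₀.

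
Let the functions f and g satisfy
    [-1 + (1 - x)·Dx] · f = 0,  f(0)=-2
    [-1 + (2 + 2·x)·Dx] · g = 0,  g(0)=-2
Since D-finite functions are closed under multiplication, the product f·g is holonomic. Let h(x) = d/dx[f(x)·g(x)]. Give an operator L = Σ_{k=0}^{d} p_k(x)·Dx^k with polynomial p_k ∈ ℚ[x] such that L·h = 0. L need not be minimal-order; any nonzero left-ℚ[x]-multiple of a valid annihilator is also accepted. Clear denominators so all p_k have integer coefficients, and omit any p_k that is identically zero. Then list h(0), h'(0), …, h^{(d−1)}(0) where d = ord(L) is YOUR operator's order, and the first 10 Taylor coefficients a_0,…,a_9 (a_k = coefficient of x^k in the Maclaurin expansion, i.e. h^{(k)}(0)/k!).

f: a_k = -2, -2, -2, -2, -2, -2, -2, -2, -2, -2, …
g: a_k = -2, -1, 1/4, -1/8, 5/64, -7/128, 21/512, -33/1024, 429/16384, -715/32768, …
Product ⇒ symmetric product L₀, ord ≤ 1.
Derive L from L₀ (diff closure).
L = (11 + 18·x + 3·x^2) + (-6 - 2·x + 6·x^2 + 2·x^3)·Dx  (order 1).
h: a_k = 6, 11, 69/4, 179/8, 1825/64, 4317/128, 20377/512, 46147/1024, 837081/16384, 1848025/32768, …
ICs: h(0) = 6.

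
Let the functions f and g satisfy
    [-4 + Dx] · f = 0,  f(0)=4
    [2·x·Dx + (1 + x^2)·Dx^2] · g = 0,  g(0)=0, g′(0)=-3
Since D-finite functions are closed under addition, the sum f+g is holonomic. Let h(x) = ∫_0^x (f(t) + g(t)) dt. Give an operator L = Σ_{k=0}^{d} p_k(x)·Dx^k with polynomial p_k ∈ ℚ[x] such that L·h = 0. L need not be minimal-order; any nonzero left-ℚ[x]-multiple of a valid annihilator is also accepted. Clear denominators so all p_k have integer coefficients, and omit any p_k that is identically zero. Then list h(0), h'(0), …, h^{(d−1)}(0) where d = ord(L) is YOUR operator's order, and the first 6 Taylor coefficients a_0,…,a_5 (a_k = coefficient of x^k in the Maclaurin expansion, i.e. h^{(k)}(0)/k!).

f: a_k = 4, 16, 32, 128/3, 128/3, 512/15, …
g: a_k = 0, -3, 0, 1, 0, -3/5, …
Sum ⇒ L₀ = lclm(L_f,L_g) in ℚ(x)⟨Dx⟩.
h=∫₀ˣh₀: take L = L₀·Dx.
L = (4 - 16·x - 12·x^2 - 16·x^3)·Dx^2 + (-9 - 13·x^2 - 8·x^4)·Dx^3 + (2 + x + 4·x^2 + x^3 + 2·x^4)·Dx^4  (order 4).
h: a_k = 0, 4, 13/2, 32/3, 131/12, 128/15, …
ICs: h(0) = 0, h′(0) = 4, h′′(0) = 13, h′′′(0) = 64.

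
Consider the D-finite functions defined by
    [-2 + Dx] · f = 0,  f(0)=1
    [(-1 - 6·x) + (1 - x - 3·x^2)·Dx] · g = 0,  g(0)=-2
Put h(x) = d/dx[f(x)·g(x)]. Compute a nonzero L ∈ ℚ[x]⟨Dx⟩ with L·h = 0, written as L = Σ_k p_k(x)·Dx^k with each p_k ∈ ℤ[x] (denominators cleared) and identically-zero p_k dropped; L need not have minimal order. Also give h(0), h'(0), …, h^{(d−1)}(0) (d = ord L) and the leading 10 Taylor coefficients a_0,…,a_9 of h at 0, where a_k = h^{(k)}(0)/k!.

f: a_k = 1, 2, 2, 4/3, 2/3, 4/15, 4/45, 8/315, 2/315, 4/2835, …
g: a_k = -2, -2, -8, -14, -38, -80, -194, -434, -1016, -2318, …
L₀ := L_f ⊗_s L_g (sym. prod.), ord ≤ 1.
Derive L from L₀ (diff closure).
L = (16 + 30·x - 2·x^2 - 48·x^3 + 36·x^4) + (-3 - x + 19·x^2 + 6·x^3 - 18·x^4)·Dx  (order 1).
h: a_k = -6, -32, -110, -344, -2948/3, -40924/15, -109658/15, -1213888/63, -15710426/315, -120649292/945, …
ICs: h(0) = -6.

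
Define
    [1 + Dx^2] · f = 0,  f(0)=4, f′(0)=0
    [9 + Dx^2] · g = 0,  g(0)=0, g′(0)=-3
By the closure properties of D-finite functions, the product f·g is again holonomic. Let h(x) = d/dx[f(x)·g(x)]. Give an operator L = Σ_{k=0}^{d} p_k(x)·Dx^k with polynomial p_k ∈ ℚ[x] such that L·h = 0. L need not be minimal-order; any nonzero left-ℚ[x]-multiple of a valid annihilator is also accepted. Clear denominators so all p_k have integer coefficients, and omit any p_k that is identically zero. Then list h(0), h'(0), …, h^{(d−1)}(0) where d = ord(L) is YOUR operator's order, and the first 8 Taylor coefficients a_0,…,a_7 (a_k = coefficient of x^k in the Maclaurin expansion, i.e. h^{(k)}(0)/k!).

f: a_k = 4, 0, -2, 0, 1/6, 0, -1/180, 0, …
g: a_k = 0, -3, 0, 9/2, 0, -81/40, 0, 243/560, …
Sym-product of L_f,L_g gives L₀ (≤ ord 4).
Derive L from L₀ (diff closure).
L = 64 + 20·Dx^2 + Dx^4  (order 4).
h: a_k = -12, 0, 72, 0, -88, 0, 688/15, 0, …
ICs: h(0) = -12, h′(0) = 0, h′′(0) = 144, h′′′(0) = 0.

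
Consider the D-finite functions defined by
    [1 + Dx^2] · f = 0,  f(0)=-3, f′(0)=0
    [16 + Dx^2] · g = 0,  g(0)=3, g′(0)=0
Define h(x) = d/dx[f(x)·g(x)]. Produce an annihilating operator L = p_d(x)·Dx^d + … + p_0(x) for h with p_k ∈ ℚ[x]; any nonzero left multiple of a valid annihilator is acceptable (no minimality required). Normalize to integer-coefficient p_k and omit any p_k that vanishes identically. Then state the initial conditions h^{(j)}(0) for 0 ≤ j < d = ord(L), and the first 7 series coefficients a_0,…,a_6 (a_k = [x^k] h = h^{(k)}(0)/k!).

L = 225 + 34·Dx^2 + Dx^4  (order 4).
h: a_k = 0, 153, 0, -1059/2, 0, 24531/40, 0, …
ICs: h(0) = 0, h′(0) = 153, h′′(0) = 0, h′′′(0) = -3177.

f: a_k = -3, 0, 3/2, 0, -1/8, 0, 1/240, …
g: a_k = 3, 0, -24, 0, 32, 0, -256/15, …
h₀=f·g: eliminate ⇒ L₀, order ≤ 2·2.
h=h₀': d/dx-closure on L₀ ⇒ L.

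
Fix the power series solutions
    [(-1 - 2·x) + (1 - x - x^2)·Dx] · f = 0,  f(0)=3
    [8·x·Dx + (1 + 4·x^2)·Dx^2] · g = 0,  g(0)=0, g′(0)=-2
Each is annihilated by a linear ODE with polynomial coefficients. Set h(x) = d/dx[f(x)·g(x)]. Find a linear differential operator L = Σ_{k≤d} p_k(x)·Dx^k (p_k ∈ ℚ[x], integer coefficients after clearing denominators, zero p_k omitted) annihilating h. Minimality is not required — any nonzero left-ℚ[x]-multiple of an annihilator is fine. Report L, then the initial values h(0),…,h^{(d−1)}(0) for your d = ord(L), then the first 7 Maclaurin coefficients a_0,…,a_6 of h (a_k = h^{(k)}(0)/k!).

L = (-10 + 264·x^2 + 384·x^3 + 576·x^4) + (7 + 22·x + 12·x^2 + 88·x^3 + 384·x^4 + 384·x^5)·Dx + (-1 - 3·x - 11·x^2 + 4·x^3 - 16·x^4 + 64·x^5 + 48·x^6)·Dx^2  (order 2).
h: a_k = -6, -12, -12, -40, -166, -1296/5, -754/5, …
ICs: h(0) = -6, h′(0) = -12.

f: a_k = 3, 3, 6, 9, 15, 24, 39, …
g: a_k = 0, -2, 0, 8/3, 0, -32/5, 0, …
f·g: L₀ = L_f ⊗_s L_g, ord ≤ 1·2.
h₀' ⇒ L via d/dx closure of L₀.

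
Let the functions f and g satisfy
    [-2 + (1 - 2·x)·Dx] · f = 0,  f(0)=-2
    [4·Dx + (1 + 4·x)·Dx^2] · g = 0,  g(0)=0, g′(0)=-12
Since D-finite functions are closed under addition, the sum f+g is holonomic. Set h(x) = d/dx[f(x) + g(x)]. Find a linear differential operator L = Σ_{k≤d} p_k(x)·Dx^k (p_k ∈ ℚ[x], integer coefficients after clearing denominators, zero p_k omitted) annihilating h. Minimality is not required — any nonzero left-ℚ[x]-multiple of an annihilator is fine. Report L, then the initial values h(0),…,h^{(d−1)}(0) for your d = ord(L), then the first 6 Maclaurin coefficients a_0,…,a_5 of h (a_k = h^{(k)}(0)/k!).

L = (28 + 16·x) + (-1 + 40·x + 32·x^2)·Dx + (-1 - 3·x + 6·x^2 + 8·x^3)·Dx^2  (order 2).
h: a_k = -16, 32, -240, 640, -3392, 11520, …
ICs: h(0) = -16, h′(0) = 32.

f: a_k = -2, -4, -8, -16, -32, -64, …
g: a_k = 0, -12, 24, -64, 192, -3072/5, …
L₀ := lclm(L_f,L_g); ord L₀ ≤ 1+2.
h₀' ⇒ L via d/dx closure of L₀.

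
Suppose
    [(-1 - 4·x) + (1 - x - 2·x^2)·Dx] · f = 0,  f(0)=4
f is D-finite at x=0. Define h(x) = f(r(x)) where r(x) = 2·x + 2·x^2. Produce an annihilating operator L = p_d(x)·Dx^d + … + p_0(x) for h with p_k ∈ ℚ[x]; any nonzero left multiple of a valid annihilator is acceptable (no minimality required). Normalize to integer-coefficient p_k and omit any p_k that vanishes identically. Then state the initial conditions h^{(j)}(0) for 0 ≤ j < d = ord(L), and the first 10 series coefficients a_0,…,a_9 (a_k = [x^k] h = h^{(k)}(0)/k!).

L = (2 + 20·x + 48·x^2 + 32·x^3) + (-1 + 2·x + 10·x^2 + 16·x^3 + 8·x^4)·Dx  (order 1).
h: a_k = 4, 8, 56, 256, 1232, 5984, 28832, 139264, 672448, 3246720, …
ICs: h(0) = 4.

f: a_k = 4, 4, 12, 20, 44, 84, 172, 340, 684, 1364, …
f∘r: x↦r, Dx↦Dx/r' in L_f ⇒ L₀.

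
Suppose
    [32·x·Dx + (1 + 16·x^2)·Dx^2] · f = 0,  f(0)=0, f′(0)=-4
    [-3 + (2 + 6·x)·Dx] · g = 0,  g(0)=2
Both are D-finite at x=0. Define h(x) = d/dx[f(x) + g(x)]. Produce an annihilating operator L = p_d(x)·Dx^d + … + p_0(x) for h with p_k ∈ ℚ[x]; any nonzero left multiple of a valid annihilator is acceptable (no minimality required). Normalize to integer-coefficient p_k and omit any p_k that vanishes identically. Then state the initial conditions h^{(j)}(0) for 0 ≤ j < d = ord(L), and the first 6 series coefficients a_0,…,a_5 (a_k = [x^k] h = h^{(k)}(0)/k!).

f: a_k = 0, -4, 0, 64/3, 0, -1024/5, …
g: a_k = 2, 3, -9/4, 27/8, -405/64, 1701/128, …
f+g: L₀ = lclm(L_f,L_g), ord ≤ 2+1.
h=h₀': d/dx-closure on L₀ ⇒ L.
L = (-192 - 1440·x + 9216·x^2 + 13824·x^3) + (-155 - 768·x + 4128·x^2 + 36864·x^3 + 48384·x^4)·Dx + (-6 + 110·x + 576·x^2 + 2624·x^3 + 10752·x^4 + 13824·x^5)·Dx^2  (order 2).
h: a_k = -1, -9/2, 593/8, -405/16, -122567/128, -45927/256, …
ICs: h(0) = -1, h′(0) = -9/2.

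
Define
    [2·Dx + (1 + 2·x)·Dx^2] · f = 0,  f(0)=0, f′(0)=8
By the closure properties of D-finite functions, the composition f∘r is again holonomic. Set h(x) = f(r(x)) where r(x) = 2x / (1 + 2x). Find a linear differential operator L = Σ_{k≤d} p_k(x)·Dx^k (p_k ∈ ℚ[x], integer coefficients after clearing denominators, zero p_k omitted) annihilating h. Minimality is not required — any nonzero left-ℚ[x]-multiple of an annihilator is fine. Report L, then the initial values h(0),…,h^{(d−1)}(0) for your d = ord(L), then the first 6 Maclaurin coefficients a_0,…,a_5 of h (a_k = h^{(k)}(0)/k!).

L = (8 + 24·x)·Dx + (1 + 8·x + 12·x^2)·Dx^2  (order 2).
h: a_k = 0, 16, -64, 832/3, -1280, 30976/5, …
ICs: h(0) = 0, h′(0) = 16.

f: a_k = 0, 8, -8, 32/3, -16, 128/5, …
Substitute x→r, Dx→(1/r')Dx; clear ⇒ L₀.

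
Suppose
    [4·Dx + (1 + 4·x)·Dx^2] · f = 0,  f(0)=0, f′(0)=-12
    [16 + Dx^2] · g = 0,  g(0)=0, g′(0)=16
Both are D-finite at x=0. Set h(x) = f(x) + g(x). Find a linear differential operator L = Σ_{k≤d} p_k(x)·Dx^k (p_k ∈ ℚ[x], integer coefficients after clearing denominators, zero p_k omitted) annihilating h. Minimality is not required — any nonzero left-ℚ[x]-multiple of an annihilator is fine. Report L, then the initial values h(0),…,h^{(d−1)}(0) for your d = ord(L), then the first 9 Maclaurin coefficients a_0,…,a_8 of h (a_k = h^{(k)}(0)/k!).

L = (448 + 512·x + 1024·x^2)·Dx + (48 + 320·x + 768·x^2 + 1024·x^3)·Dx^2 + (28 + 32·x + 64·x^2)·Dx^3 + (3 + 20·x + 48·x^2 + 64·x^3)·Dx^4  (order 4).
h: a_k = 0, 4, 24, -320/3, 192, -8704/15, 2048, -2215936/315, 24576, …
ICs: h(0) = 0, h′(0) = 4, h′′(0) = 48, h′′′(0) = -640.

f: a_k = 0, -12, 24, -64, 192, -3072/5, 2048, -49152/7, 24576, …
g: a_k = 0, 16, 0, -128/3, 0, 512/15, 0, -4096/315, 0, …
Sum ⇒ L₀ = lclm(L_f,L_g) in ℚ(x)⟨Dx⟩.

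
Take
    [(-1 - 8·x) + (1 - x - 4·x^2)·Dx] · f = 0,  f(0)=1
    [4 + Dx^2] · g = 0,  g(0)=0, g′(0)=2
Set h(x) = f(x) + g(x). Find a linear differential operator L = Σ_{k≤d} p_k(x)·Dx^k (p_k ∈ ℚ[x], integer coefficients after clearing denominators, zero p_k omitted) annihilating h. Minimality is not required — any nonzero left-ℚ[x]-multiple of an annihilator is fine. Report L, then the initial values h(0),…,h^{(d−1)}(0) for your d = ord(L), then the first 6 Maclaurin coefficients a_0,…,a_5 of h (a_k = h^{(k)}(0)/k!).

L = (116 + 1008·x + 968·x^2 + 2688·x^3 + 640·x^4 + 1024·x^5) + (-28 - 4·x + 8·x^2 + 200·x^3 + 480·x^4 + 384·x^5 + 512·x^6)·Dx + (29 + 252·x + 242·x^2 + 672·x^3 + 160·x^4 + 256·x^5)·Dx^2 + (-7 - x + 2·x^2 + 50·x^3 + 120·x^4 + 96·x^5 + 128·x^6)·Dx^3  (order 3).
h: a_k = 1, 3, 5, 23/3, 29, 979/15, …
ICs: h(0) = 1, h′(0) = 3, h′′(0) = 10.

f: a_k = 1, 1, 5, 9, 29, 65, …
g: a_k = 0, 2, 0, -4/3, 0, 4/15, …
f+g: L₀ = lclm(L_f,L_g), ord ≤ 1+2.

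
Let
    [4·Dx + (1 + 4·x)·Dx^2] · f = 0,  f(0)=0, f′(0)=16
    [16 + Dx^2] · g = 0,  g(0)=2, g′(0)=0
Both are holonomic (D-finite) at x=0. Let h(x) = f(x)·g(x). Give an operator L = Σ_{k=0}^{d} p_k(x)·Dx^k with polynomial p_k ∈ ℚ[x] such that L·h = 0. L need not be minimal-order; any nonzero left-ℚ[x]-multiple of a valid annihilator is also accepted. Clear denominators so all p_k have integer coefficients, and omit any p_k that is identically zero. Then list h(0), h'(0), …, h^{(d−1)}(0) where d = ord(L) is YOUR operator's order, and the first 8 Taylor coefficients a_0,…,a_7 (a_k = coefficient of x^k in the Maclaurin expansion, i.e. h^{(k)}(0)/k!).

L = (-768 + 6144·x + 77824·x^2 + 262144·x^3 + 262144·x^4) + (256 + 5120·x + 24576·x^2 + 32768·x^3)·Dx + (1280·x + 10752·x^2 + 32768·x^3 + 32768·x^4)·Dx^2 + (16 + 320·x + 1536·x^2 + 2048·x^3)·Dx^3 + (3 + 56·x + 368·x^2 + 1024·x^3 + 1024·x^4)·Dx^4  (order 4).
h: a_k = 0, 32, -64, -256/3, 0, 3072/5, -2048, 253952/35, …
ICs: h(0) = 0, h′(0) = 32, h′′(0) = -128, h′′′(0) = -512.

f: a_k = 0, 16, -32, 256/3, -256, 4096/5, -8192/3, 65536/7, …
g: a_k = 2, 0, -16, 0, 64/3, 0, -512/45, 0, …
h₀=f·g: eliminate ⇒ L₀, order ≤ 2·2.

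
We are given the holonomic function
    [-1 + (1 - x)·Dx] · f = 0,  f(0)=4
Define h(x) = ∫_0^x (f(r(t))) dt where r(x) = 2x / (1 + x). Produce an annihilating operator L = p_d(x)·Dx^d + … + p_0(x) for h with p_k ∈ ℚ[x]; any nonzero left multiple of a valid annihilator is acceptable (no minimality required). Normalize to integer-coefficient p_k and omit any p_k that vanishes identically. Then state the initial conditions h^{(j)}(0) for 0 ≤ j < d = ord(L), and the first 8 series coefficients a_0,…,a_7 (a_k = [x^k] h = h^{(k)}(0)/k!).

f: a_k = 4, 4, 4, 4, 4, 4, 4, 4, …
h₀=f(r): pull back L_f along r ⇒ L₀.
h=∫₀ˣh₀: take L = L₀·Dx.
L = 2·Dx + (-1 + x^2)·Dx^2  (order 2).
h: a_k = 0, 4, 4, 8/3, 2, 8/5, 4/3, 8/7, …
ICs: h(0) = 0, h′(0) = 4.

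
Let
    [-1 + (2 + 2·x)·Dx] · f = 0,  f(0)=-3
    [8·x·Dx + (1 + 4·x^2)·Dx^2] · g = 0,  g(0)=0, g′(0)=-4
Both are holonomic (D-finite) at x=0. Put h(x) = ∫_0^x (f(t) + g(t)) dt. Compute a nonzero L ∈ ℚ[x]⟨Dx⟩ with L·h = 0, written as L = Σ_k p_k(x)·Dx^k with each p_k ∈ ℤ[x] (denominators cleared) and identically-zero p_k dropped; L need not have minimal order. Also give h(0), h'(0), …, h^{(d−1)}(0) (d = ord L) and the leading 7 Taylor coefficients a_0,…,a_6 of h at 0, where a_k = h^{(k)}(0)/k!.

L = (-16 - 40·x + 192·x^2 + 96·x^3)·Dx^2 + (-35 - 64·x + 328·x^2 + 768·x^3 + 336·x^4)·Dx^3 + (-2 + 30·x + 48·x^2 + 144·x^3 + 224·x^4 + 96·x^5)·Dx^4  (order 4).
h: a_k = 0, -3, -11/4, 1/8, 247/192, 3/128, -16489/7680, …
ICs: h(0) = 0, h′(0) = -3, h′′(0) = -11/2, h′′′(0) = 3/4.

f: a_k = -3, -3/2, 3/8, -3/16, 15/128, -21/256, 63/1024, …
g: a_k = 0, -4, 0, 16/3, 0, -64/5, 0, …
L₀ := lclm(L_f,L_g); ord L₀ ≤ 1+2.
Integrate: L := L₀·Dx.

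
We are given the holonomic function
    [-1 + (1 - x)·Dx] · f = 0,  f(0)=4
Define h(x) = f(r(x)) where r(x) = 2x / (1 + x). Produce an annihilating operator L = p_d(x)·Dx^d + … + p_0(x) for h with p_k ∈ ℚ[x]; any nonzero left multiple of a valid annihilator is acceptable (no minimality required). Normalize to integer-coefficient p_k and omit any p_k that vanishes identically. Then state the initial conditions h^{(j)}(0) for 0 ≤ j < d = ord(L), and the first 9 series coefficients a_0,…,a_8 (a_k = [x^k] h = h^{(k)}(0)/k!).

L = 2 + (-1 + x^2)·Dx  (order 1).
h: a_k = 4, 8, 8, 8, 8, 8, 8, 8, 8, …
ICs: h(0) = 4.

f: a_k = 4, 4, 4, 4, 4, 4, 4, 4, 4, …
L₀ from L_f via x↦r, Dx↦r'^{-1}Dx.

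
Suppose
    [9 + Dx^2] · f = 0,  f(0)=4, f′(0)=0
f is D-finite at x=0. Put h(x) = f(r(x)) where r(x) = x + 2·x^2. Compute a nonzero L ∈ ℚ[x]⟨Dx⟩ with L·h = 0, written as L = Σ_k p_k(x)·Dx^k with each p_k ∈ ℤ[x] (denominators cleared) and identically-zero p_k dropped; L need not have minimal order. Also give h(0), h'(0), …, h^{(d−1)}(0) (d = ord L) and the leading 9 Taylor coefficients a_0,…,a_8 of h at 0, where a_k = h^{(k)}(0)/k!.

f: a_k = 4, 0, -18, 0, 27/2, 0, -81/20, 0, 729/1120, …
L₀ from L_f via x↦r, Dx↦r'^{-1}Dx.
L = (9 + 108·x + 432·x^2 + 576·x^3) - 4·Dx + (1 + 4·x)·Dx^2  (order 2).
h: a_k = 4, 0, -18, -72, -117/2, 108, 6399/20, 1917/5, -29511/1120, …
ICs: h(0) = 4, h′(0) = 0.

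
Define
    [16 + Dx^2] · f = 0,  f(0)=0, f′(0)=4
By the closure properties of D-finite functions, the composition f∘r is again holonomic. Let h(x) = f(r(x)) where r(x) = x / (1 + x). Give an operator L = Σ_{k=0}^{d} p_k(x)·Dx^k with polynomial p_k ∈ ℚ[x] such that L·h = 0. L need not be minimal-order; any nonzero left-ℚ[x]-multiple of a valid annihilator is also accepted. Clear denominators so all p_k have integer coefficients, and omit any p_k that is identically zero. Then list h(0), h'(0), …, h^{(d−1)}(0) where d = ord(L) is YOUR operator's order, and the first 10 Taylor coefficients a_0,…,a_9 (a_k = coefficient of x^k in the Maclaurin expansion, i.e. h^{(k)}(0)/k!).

L = 16 + (2 + 6·x + 6·x^2 + 2·x^3)·Dx + (1 + 4·x + 6·x^2 + 4·x^3 + x^4)·Dx^2  (order 2).
h: a_k = 0, 4, -4, -20/3, 28, -772/15, 60, -9844/315, -2516/45, 120412/567, …
ICs: h(0) = 0, h′(0) = 4.

f: a_k = 0, 4, 0, -32/3, 0, 128/15, 0, -1024/315, 0, 2048/2835, …
L₀ from L_f via x↦r, Dx↦r'^{-1}Dx.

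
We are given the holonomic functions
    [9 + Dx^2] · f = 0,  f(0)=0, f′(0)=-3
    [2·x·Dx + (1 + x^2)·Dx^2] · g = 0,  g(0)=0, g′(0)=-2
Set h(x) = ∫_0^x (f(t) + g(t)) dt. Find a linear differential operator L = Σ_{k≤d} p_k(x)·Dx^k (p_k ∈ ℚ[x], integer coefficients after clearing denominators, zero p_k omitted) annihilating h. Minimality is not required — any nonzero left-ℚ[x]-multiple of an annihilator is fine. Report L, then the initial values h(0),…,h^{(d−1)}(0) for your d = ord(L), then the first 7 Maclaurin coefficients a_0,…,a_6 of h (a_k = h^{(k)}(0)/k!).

f: a_k = 0, -3, 0, 9/2, 0, -81/40, 0, …
g: a_k = 0, -2, 0, 2/3, 0, -2/5, 0, …
Weyl lclm of L_f,L_g ⇒ L₀ (ord ≤ 4).
h=∫₀ˣh₀: take L = L₀·Dx.
L = (-54·x + 540·x^3 + 162·x^5)·Dx^2 + (63 + 279·x^2 + 297·x^4 + 81·x^6)·Dx^3 + (-6·x + 60·x^3 + 18·x^5)·Dx^4 + (7 + 31·x^2 + 33·x^4 + 9·x^6)·Dx^5  (order 5).
h: a_k = 0, 0, -5/2, 0, 31/24, 0, -97/240, …
ICs: h(0) = 0, h′(0) = 0, h′′(0) = -5, h′′′(0) = 0, h′′′′(0) = 31.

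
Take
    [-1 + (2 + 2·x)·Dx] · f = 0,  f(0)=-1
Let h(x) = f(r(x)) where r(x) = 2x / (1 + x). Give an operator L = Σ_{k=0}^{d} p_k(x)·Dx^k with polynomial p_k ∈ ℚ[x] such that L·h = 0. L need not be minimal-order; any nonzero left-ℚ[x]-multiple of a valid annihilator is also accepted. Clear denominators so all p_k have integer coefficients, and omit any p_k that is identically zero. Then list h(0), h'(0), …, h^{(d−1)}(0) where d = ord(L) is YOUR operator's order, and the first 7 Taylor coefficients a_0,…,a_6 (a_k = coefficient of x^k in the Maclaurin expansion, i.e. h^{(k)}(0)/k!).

L = -1 + (1 + 4·x + 3·x^2)·Dx  (order 1).
h: a_k = -1, -1, 3/2, -5/2, 37/8, -75/8, 327/16, …
ICs: h(0) = -1.

f: a_k = -1, -1/2, 1/8, -1/16, 5/128, -7/256, 21/1024, …
Change of var in L_f (x↦r) gives L₀.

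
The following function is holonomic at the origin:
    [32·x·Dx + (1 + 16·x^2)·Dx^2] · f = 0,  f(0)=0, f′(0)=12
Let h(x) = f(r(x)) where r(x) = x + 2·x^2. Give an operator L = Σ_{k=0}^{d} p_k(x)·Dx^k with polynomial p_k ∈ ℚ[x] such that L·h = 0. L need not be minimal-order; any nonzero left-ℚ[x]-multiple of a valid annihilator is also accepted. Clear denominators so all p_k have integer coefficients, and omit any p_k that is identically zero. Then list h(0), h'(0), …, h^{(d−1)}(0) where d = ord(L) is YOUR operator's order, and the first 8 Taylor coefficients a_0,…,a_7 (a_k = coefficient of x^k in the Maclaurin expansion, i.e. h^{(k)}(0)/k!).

L = (-4 + 32·x + 256·x^2 + 768·x^3 + 768·x^4)·Dx + (1 + 4·x + 16·x^2 + 128·x^3 + 320·x^4 + 256·x^5)·Dx^2  (order 2).
h: a_k = 0, 12, 24, -64, -384, -768/5, 5632, 122880/7, …
ICs: h(0) = 0, h′(0) = 12.

f: a_k = 0, 12, 0, -64, 0, 3072/5, 0, -49152/7, …
h₀=f(r): pull back L_f along r ⇒ L₀.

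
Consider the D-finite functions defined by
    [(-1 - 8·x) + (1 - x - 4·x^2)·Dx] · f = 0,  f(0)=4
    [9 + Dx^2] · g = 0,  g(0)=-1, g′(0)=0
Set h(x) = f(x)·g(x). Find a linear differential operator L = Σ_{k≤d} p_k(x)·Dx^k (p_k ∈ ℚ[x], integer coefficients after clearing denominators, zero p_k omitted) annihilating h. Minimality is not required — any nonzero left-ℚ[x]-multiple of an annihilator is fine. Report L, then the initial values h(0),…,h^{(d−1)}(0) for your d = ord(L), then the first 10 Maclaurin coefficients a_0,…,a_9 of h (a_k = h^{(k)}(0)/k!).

L = (-1 + 9·x + 36·x^2) + (2 + 16·x)·Dx + (-1 + x + 4·x^2)·Dx^2  (order 2).
h: a_k = -4, -4, -2, -18, -79/2, -223/2, -5309/20, -14229/20, -1986769/1120, -1034813/224, …
ICs: h(0) = -4, h′(0) = -4.

f: a_k = 4, 4, 20, 36, 116, 260, 724, 1764, 4660, 11716, …
g: a_k = -1, 0, 9/2, 0, -27/8, 0, 81/80, 0, -729/4480, 0, …
L₀ := L_f ⊗_s L_g (sym. prod.), ord ≤ 2.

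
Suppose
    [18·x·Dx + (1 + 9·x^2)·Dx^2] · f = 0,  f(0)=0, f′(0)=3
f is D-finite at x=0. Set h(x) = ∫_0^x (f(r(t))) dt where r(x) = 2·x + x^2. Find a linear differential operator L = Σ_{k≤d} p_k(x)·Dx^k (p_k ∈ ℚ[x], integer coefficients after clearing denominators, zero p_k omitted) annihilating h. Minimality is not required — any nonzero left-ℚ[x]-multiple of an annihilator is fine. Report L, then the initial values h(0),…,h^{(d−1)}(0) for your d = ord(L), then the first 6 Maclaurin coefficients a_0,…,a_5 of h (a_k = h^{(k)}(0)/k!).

f: a_k = 0, 3, 0, -9, 0, 243/5, …
Substitute x→r, Dx→(1/r')Dx; clear ⇒ L₀.
h=∫₀ˣh₀: take L = L₀·Dx.
L = (-1 + 72·x + 144·x^2 + 108·x^3 + 27·x^4)·Dx^2 + (1 + x + 36·x^2 + 72·x^3 + 45·x^4 + 9·x^5)·Dx^3  (order 3).
h: a_k = 0, 0, 3, 1, -18, -108/5, …
ICs: h(0) = 0, h′(0) = 0, h′′(0) = 6.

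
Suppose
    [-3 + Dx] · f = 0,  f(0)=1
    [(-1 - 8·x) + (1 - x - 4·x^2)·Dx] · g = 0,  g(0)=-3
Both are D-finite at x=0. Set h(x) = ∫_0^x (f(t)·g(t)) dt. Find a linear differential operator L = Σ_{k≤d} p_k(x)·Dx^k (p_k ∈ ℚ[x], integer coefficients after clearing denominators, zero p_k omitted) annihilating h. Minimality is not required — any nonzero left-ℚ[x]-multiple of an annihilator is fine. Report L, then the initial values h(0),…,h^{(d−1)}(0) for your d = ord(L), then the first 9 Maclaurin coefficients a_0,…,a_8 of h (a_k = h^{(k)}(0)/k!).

L = (4 + 5·x - 12·x^2)·Dx + (-1 + x + 4·x^2)·Dx^2  (order 2).
h: a_k = 0, -3, -6, -25/2, -99/4, -2073/40, -551/5, -19437/80, -243423/448, …
ICs: h(0) = 0, h′(0) = -3.

f: a_k = 1, 3, 9/2, 9/2, 27/8, 81/40, 81/80, 243/560, 729/4480, …
g: a_k = -3, -3, -15, -27, -87, -195, -543, -1323, -3495, …
f·g: L₀ = L_f ⊗_s L_g, ord ≤ 1·1.
h=∫₀ˣh₀: take L = L₀·Dx.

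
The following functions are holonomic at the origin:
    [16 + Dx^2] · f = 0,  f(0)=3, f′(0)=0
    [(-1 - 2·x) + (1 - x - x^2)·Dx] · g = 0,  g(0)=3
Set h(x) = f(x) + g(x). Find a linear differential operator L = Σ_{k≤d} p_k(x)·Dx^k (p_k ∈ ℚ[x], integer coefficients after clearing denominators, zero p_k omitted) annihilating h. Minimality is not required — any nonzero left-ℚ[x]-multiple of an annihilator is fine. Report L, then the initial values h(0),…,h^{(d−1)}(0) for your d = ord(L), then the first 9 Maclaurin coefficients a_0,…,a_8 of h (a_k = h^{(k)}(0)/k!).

f: a_k = 3, 0, -24, 0, 32, 0, -256/15, 0, 512/105, …
g: a_k = 3, 3, 6, 9, 15, 24, 39, 63, 102, …
Weyl lclm of L_f,L_g ⇒ L₀ (ord ≤ 3).
L = (-272 - 384·x + 352·x^2 - 192·x^3 - 640·x^4 - 256·x^5) + (160 - 368·x - 32·x^2 + 544·x^3 - 48·x^4 - 384·x^5 - 128·x^6)·Dx + (-17 - 24·x + 22·x^2 - 12·x^3 - 40·x^4 - 16·x^5)·Dx^2 + (10 - 23·x - 2·x^2 + 34·x^3 - 3·x^4 - 24·x^5 - 8·x^6)·Dx^3  (order 3).
h: a_k = 6, 3, -18, 9, 47, 24, 329/15, 63, 11222/105, …
ICs: h(0) = 6, h′(0) = 3, h′′(0) = -36.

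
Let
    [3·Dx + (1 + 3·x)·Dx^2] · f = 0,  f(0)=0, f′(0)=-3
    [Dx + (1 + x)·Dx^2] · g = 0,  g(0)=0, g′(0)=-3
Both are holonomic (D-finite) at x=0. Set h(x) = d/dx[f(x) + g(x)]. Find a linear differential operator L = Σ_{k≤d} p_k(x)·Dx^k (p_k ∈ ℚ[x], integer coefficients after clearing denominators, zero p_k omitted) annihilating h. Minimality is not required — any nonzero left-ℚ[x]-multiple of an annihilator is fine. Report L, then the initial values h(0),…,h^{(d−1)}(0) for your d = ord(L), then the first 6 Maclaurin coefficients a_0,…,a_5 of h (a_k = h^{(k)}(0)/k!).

f: a_k = 0, -3, 9/2, -9, 81/4, -243/5, …
g: a_k = 0, -3, 3/2, -1, 3/4, -3/5, …
h₀=f+g: left-lcm gives L₀, ord ≤ 4.
Differentiate: ansatz ord ≤ ord L₀ ⇒ L.
L = 6 + (8 + 12·x)·Dx + (1 + 4·x + 3·x^2)·Dx^2  (order 2).
h: a_k = -6, 12, -30, 84, -246, 732, …
ICs: h(0) = -6, h′(0) = 12.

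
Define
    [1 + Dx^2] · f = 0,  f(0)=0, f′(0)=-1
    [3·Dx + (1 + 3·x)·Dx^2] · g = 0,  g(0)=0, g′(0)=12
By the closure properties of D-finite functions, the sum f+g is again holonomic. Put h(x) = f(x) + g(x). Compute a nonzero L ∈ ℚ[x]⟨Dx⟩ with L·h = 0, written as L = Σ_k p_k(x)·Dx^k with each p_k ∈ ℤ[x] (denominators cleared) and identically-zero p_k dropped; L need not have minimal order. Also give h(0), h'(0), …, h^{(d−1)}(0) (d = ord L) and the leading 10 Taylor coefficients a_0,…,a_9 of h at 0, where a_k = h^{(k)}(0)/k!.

L = (165 + 18·x + 27·x^2)·Dx + (19 + 63·x + 27·x^2 + 27·x^3)·Dx^2 + (165 + 18·x + 27·x^2)·Dx^3 + (19 + 63·x + 27·x^2 + 27·x^3)·Dx^4  (order 4).
h: a_k = 0, 11, -18, 217/6, -81, 23327/120, -486, 6298561/5040, -6561/2, 3174474239/362880, …
ICs: h(0) = 0, h′(0) = 11, h′′(0) = -36, h′′′(0) = 217.

f: a_k = 0, -1, 0, 1/6, 0, -1/120, 0, 1/5040, 0, -1/362880, …
g: a_k = 0, 12, -18, 36, -81, 972/5, -486, 8748/7, -6561/2, 8748, …
f+g: L₀ = lclm(L_f,L_g), ord ≤ 2+2.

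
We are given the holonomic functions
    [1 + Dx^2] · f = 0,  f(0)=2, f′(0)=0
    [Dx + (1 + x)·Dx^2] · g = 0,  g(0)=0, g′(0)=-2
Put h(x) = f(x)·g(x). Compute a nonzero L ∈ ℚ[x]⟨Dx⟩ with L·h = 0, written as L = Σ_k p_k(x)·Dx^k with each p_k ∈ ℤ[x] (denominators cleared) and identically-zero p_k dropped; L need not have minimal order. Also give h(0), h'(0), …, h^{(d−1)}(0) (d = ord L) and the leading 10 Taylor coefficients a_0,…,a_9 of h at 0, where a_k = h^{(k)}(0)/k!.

L = (-3 + 6·x + 19·x^2 + 16·x^3 + 4·x^4) + (4 + 20·x + 24·x^2 + 8·x^3)·Dx + (20·x + 42·x^2 + 32·x^3 + 8·x^4)·Dx^2 + (4 + 20·x + 24·x^2 + 8·x^3)·Dx^3 + (3 + 14·x + 23·x^2 + 16·x^3 + 4·x^4)·Dx^4  (order 4).
h: a_k = 0, -4, 2, 2/3, 0, -3/10, 1/4, -31/140, 37/180, -1151/6048, …
ICs: h(0) = 0, h′(0) = -4, h′′(0) = 4, h′′′(0) = 4.

f: a_k = 2, 0, -1, 0, 1/12, 0, -1/360, 0, 1/20160, 0, …
g: a_k = 0, -2, 1, -2/3, 1/2, -2/5, 1/3, -2/7, 1/4, -2/9, …
Sym-product of L_f,L_g gives L₀ (≤ ord 4).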